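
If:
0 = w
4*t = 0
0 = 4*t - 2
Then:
No Solution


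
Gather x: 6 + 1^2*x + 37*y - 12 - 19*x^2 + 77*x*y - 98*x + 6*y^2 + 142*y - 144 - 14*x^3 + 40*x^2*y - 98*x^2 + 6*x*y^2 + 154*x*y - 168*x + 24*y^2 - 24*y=-14*x^3 + x^2*(40*y - 117) + x*(6*y^2 + 231*y - 265) + 30*y^2 + 155*y - 150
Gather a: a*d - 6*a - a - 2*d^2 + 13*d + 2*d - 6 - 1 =a*(d - 7) - 2*d^2 + 15*d - 7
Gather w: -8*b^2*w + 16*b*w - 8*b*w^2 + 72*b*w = -8*b*w^2 + w*(-8*b^2 + 88*b)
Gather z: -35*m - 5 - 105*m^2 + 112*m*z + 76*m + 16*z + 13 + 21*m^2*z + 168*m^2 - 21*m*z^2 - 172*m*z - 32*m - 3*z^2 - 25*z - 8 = 63*m^2 + 9*m + z^2*(-21*m - 3) + z*(21*m^2 - 60*m - 9)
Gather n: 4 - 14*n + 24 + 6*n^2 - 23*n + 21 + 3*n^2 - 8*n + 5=9*n^2 - 45*n + 54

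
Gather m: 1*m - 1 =m - 1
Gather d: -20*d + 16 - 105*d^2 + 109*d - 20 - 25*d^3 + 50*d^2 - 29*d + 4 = -25*d^3 - 55*d^2 + 60*d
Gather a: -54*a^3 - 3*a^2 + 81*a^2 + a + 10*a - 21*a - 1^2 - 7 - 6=-54*a^3 + 78*a^2 - 10*a - 14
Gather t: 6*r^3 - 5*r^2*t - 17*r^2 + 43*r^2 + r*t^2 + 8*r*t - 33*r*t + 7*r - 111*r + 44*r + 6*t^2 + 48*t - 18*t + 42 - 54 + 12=6*r^3 + 26*r^2 - 60*r + t^2*(r + 6) + t*(-5*r^2 - 25*r + 30)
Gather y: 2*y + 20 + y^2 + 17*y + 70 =y^2 + 19*y + 90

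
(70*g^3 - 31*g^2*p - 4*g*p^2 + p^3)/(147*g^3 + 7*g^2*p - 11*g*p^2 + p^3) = (-10*g^2 + 3*g*p + p^2)/(-21*g^2 - 4*g*p + p^2)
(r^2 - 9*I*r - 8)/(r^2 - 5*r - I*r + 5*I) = (r - 8*I)/(r - 5)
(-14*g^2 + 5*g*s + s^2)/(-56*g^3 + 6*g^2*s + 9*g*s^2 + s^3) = 1/(4*g + s)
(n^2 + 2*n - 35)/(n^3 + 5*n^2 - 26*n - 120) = (n + 7)/(n^2 + 10*n + 24)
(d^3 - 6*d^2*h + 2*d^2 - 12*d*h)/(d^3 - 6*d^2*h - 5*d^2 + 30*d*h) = (d + 2)/(d - 5)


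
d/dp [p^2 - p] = 2*p - 1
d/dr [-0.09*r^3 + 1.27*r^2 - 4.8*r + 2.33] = -0.27*r^2 + 2.54*r - 4.8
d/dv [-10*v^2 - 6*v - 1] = -20*v - 6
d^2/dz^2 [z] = 0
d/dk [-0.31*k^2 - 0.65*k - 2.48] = -0.62*k - 0.65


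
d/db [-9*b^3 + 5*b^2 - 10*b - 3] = -27*b^2 + 10*b - 10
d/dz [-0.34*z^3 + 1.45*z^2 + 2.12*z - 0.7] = -1.02*z^2 + 2.9*z + 2.12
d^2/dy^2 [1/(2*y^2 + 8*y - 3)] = 4*(-2*y^2 - 8*y + 8*(y + 2)^2 + 3)/(2*y^2 + 8*y - 3)^3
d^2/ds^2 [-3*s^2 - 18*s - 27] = -6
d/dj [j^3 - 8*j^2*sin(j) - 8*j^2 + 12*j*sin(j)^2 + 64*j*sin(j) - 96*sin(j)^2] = -8*j^2*cos(j) + 3*j^2 - 16*j*sin(j) + 12*j*sin(2*j) + 64*j*cos(j) - 16*j + 12*sin(j)^2 + 64*sin(j) - 96*sin(2*j)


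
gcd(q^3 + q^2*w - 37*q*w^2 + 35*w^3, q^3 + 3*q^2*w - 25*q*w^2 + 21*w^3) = q^2 + 6*q*w - 7*w^2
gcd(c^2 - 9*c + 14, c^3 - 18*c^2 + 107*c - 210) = c - 7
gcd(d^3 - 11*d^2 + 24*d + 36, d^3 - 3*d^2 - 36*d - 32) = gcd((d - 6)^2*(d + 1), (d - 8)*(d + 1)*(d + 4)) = d + 1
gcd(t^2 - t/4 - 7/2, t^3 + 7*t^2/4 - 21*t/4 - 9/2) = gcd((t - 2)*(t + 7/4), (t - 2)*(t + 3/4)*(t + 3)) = t - 2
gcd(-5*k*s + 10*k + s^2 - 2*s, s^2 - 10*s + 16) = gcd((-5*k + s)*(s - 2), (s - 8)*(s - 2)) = s - 2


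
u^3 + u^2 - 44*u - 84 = (u - 7)*(u + 2)*(u + 6)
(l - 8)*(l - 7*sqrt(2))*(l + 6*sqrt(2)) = l^3 - 8*l^2 - sqrt(2)*l^2 - 84*l + 8*sqrt(2)*l + 672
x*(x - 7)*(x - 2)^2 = x^4 - 11*x^3 + 32*x^2 - 28*x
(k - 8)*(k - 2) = k^2 - 10*k + 16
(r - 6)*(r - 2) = r^2 - 8*r + 12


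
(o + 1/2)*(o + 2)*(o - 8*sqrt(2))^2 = o^4 - 16*sqrt(2)*o^3 + 5*o^3/2 - 40*sqrt(2)*o^2 + 129*o^2 - 16*sqrt(2)*o + 320*o + 128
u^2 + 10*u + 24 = (u + 4)*(u + 6)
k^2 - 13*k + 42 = (k - 7)*(k - 6)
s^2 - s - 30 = (s - 6)*(s + 5)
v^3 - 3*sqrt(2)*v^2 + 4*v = v*(v - 2*sqrt(2))*(v - sqrt(2))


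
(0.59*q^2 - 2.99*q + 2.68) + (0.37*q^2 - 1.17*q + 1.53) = 0.96*q^2 - 4.16*q + 4.21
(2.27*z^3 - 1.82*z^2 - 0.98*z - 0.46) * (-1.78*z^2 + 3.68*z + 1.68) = -4.0406*z^5 + 11.5932*z^4 - 1.1396*z^3 - 5.8452*z^2 - 3.3392*z - 0.7728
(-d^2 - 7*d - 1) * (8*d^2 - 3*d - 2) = -8*d^4 - 53*d^3 + 15*d^2 + 17*d + 2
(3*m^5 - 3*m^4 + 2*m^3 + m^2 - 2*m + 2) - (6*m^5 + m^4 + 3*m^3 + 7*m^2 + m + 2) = -3*m^5 - 4*m^4 - m^3 - 6*m^2 - 3*m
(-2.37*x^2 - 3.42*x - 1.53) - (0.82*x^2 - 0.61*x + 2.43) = -3.19*x^2 - 2.81*x - 3.96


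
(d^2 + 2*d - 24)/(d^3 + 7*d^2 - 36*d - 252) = (d - 4)/(d^2 + d - 42)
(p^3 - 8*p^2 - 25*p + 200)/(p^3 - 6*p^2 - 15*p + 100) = (p^2 - 3*p - 40)/(p^2 - p - 20)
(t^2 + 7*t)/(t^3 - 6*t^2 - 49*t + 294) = t/(t^2 - 13*t + 42)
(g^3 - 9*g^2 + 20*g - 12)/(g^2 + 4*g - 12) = (g^2 - 7*g + 6)/(g + 6)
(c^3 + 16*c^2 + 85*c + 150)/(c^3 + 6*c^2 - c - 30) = (c^2 + 11*c + 30)/(c^2 + c - 6)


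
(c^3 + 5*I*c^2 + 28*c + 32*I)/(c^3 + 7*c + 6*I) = (c^2 + 4*I*c + 32)/(c^2 - I*c + 6)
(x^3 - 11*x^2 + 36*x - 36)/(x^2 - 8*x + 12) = x - 3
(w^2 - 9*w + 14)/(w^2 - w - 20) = (-w^2 + 9*w - 14)/(-w^2 + w + 20)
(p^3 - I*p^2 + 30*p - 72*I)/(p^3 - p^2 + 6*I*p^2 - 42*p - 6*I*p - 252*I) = (p^2 - 7*I*p - 12)/(p^2 - p - 42)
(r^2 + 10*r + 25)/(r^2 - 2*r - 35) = (r + 5)/(r - 7)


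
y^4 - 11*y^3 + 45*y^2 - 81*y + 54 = (y - 3)^3*(y - 2)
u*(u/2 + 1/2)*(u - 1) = u^3/2 - u/2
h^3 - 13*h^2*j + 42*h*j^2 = h*(h - 7*j)*(h - 6*j)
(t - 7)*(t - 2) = t^2 - 9*t + 14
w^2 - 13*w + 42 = (w - 7)*(w - 6)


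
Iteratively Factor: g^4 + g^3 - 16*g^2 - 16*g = (g + 1)*(g^3 - 16*g) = (g - 4)*(g + 1)*(g^2 + 4*g) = (g - 4)*(g + 1)*(g + 4)*(g)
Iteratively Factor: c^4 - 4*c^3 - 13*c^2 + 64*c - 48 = (c + 4)*(c^3 - 8*c^2 + 19*c - 12) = (c - 1)*(c + 4)*(c^2 - 7*c + 12) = (c - 4)*(c - 1)*(c + 4)*(c - 3)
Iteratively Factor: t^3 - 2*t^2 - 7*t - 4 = (t + 1)*(t^2 - 3*t - 4) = (t - 4)*(t + 1)*(t + 1)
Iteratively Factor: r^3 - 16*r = (r + 4)*(r^2 - 4*r) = r*(r + 4)*(r - 4)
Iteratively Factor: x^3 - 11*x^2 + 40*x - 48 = (x - 3)*(x^2 - 8*x + 16) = (x - 4)*(x - 3)*(x - 4)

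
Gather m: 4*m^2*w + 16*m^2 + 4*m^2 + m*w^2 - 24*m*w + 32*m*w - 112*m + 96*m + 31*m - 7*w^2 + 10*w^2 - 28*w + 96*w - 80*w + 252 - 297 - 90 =m^2*(4*w + 20) + m*(w^2 + 8*w + 15) + 3*w^2 - 12*w - 135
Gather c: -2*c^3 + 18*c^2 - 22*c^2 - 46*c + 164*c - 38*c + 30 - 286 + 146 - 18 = -2*c^3 - 4*c^2 + 80*c - 128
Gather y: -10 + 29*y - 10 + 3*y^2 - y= 3*y^2 + 28*y - 20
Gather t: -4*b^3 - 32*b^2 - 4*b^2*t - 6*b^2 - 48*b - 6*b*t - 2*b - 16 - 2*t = -4*b^3 - 38*b^2 - 50*b + t*(-4*b^2 - 6*b - 2) - 16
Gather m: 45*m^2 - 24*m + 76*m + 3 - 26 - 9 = 45*m^2 + 52*m - 32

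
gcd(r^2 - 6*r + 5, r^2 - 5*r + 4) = r - 1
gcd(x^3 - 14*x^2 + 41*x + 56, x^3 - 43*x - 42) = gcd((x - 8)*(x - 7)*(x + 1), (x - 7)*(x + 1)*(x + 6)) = x^2 - 6*x - 7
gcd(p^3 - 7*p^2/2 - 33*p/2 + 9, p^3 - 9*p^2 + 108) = p^2 - 3*p - 18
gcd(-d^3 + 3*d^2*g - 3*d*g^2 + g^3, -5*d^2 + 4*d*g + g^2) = d - g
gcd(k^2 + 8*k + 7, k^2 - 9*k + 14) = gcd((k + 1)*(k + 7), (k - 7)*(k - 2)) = 1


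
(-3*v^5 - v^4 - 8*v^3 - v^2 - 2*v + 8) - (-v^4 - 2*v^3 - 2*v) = -3*v^5 - 6*v^3 - v^2 + 8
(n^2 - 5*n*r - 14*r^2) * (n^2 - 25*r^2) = n^4 - 5*n^3*r - 39*n^2*r^2 + 125*n*r^3 + 350*r^4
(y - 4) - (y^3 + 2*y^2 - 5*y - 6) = -y^3 - 2*y^2 + 6*y + 2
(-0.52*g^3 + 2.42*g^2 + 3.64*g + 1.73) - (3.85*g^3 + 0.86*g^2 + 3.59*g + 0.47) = -4.37*g^3 + 1.56*g^2 + 0.0500000000000003*g + 1.26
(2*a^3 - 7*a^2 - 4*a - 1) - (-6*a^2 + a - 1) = 2*a^3 - a^2 - 5*a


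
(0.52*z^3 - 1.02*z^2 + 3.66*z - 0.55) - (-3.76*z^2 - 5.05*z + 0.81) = 0.52*z^3 + 2.74*z^2 + 8.71*z - 1.36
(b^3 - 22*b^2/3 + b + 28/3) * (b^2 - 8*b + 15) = b^5 - 46*b^4/3 + 224*b^3/3 - 326*b^2/3 - 179*b/3 + 140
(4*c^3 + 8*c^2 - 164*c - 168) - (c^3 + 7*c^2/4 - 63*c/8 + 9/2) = 3*c^3 + 25*c^2/4 - 1249*c/8 - 345/2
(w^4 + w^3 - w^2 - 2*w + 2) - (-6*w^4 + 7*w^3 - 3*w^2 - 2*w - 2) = 7*w^4 - 6*w^3 + 2*w^2 + 4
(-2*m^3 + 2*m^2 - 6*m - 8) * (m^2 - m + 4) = -2*m^5 + 4*m^4 - 16*m^3 + 6*m^2 - 16*m - 32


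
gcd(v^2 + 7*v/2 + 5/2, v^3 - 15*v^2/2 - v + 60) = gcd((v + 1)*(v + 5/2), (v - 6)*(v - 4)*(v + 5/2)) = v + 5/2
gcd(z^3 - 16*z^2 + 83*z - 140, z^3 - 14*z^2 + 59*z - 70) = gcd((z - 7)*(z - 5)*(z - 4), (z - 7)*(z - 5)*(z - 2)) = z^2 - 12*z + 35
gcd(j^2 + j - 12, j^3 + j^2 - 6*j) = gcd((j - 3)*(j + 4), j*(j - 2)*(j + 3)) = 1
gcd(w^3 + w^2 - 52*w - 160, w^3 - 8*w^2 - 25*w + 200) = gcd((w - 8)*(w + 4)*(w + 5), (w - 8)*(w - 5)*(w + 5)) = w^2 - 3*w - 40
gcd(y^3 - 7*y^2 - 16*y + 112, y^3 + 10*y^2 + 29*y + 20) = y + 4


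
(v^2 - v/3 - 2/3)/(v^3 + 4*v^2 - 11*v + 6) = (v + 2/3)/(v^2 + 5*v - 6)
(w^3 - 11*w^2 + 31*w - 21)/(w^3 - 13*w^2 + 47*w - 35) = (w - 3)/(w - 5)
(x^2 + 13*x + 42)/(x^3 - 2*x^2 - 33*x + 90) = (x + 7)/(x^2 - 8*x + 15)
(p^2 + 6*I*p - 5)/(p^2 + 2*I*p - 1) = (p + 5*I)/(p + I)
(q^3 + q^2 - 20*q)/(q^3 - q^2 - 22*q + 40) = q/(q - 2)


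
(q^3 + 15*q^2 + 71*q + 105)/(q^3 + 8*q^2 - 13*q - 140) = (q + 3)/(q - 4)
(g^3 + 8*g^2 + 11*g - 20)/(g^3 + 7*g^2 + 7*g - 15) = (g + 4)/(g + 3)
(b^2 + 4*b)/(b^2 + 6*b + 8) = b/(b + 2)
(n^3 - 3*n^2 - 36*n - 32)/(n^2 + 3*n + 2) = (n^2 - 4*n - 32)/(n + 2)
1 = 1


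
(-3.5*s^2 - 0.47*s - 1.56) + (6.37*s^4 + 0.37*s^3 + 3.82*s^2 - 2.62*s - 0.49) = 6.37*s^4 + 0.37*s^3 + 0.32*s^2 - 3.09*s - 2.05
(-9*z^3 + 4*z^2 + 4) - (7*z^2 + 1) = -9*z^3 - 3*z^2 + 3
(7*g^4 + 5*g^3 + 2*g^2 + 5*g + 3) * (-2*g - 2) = -14*g^5 - 24*g^4 - 14*g^3 - 14*g^2 - 16*g - 6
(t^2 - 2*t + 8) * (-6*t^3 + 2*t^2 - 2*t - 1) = -6*t^5 + 14*t^4 - 54*t^3 + 19*t^2 - 14*t - 8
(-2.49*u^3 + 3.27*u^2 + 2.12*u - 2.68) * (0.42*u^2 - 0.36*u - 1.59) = -1.0458*u^5 + 2.2698*u^4 + 3.6723*u^3 - 7.0881*u^2 - 2.406*u + 4.2612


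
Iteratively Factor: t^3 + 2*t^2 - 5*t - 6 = (t - 2)*(t^2 + 4*t + 3) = (t - 2)*(t + 1)*(t + 3)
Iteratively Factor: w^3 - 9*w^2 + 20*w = (w)*(w^2 - 9*w + 20) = w*(w - 4)*(w - 5)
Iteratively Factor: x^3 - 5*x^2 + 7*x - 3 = (x - 1)*(x^2 - 4*x + 3) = (x - 3)*(x - 1)*(x - 1)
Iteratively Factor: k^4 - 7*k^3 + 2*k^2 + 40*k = (k)*(k^3 - 7*k^2 + 2*k + 40) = k*(k - 5)*(k^2 - 2*k - 8) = k*(k - 5)*(k + 2)*(k - 4)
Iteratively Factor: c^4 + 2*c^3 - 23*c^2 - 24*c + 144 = (c + 4)*(c^3 - 2*c^2 - 15*c + 36) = (c - 3)*(c + 4)*(c^2 + c - 12) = (c - 3)^2*(c + 4)*(c + 4)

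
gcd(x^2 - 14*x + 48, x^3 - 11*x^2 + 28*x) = 1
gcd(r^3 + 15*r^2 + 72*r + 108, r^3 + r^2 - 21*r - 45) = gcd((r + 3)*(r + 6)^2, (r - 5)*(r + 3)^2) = r + 3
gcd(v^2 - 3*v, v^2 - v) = v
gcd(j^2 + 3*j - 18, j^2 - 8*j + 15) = j - 3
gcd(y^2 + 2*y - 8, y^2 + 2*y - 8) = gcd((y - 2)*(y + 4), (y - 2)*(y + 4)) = y^2 + 2*y - 8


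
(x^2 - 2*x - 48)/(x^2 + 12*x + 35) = (x^2 - 2*x - 48)/(x^2 + 12*x + 35)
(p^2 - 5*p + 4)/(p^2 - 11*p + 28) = (p - 1)/(p - 7)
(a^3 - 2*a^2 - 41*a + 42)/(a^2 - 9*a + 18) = (a^3 - 2*a^2 - 41*a + 42)/(a^2 - 9*a + 18)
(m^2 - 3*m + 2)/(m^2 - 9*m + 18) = (m^2 - 3*m + 2)/(m^2 - 9*m + 18)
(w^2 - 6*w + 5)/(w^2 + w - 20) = (w^2 - 6*w + 5)/(w^2 + w - 20)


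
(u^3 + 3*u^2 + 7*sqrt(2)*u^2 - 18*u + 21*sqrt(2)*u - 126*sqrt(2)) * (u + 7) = u^4 + 7*sqrt(2)*u^3 + 10*u^3 + 3*u^2 + 70*sqrt(2)*u^2 - 126*u + 21*sqrt(2)*u - 882*sqrt(2)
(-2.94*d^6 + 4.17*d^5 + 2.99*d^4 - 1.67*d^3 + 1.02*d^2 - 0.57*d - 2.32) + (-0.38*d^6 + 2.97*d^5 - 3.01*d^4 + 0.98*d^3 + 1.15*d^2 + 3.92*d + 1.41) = -3.32*d^6 + 7.14*d^5 - 0.0199999999999996*d^4 - 0.69*d^3 + 2.17*d^2 + 3.35*d - 0.91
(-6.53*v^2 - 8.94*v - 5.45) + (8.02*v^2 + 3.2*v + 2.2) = 1.49*v^2 - 5.74*v - 3.25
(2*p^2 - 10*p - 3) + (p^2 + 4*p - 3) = 3*p^2 - 6*p - 6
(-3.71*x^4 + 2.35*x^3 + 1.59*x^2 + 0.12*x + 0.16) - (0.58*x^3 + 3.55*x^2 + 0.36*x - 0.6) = -3.71*x^4 + 1.77*x^3 - 1.96*x^2 - 0.24*x + 0.76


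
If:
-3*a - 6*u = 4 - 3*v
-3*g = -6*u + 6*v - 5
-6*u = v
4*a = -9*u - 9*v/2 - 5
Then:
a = -32/25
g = 118/75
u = -1/150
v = 1/25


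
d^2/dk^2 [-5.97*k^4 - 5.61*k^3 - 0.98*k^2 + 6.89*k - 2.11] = -71.64*k^2 - 33.66*k - 1.96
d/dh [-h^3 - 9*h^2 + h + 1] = -3*h^2 - 18*h + 1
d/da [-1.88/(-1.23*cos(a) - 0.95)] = 2.3124*sin(a)/(1.23*cos(a) + 0.95)^2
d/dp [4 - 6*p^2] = -12*p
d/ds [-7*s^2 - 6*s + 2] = -14*s - 6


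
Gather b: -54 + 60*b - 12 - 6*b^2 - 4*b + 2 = -6*b^2 + 56*b - 64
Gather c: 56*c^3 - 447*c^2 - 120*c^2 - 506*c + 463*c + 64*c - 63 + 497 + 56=56*c^3 - 567*c^2 + 21*c + 490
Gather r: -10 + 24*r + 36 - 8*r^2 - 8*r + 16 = -8*r^2 + 16*r + 42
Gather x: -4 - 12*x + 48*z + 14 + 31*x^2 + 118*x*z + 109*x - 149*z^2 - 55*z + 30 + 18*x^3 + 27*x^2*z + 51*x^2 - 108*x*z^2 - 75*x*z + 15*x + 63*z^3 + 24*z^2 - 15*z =18*x^3 + x^2*(27*z + 82) + x*(-108*z^2 + 43*z + 112) + 63*z^3 - 125*z^2 - 22*z + 40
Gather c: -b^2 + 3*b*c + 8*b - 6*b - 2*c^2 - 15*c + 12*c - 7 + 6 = -b^2 + 2*b - 2*c^2 + c*(3*b - 3) - 1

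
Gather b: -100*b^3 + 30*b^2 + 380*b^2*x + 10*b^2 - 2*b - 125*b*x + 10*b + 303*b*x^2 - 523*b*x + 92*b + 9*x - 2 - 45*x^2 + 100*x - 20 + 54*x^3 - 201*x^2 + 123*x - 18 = -100*b^3 + b^2*(380*x + 40) + b*(303*x^2 - 648*x + 100) + 54*x^3 - 246*x^2 + 232*x - 40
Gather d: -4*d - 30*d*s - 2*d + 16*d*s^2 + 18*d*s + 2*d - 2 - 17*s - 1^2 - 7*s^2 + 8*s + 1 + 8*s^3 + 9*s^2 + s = d*(16*s^2 - 12*s - 4) + 8*s^3 + 2*s^2 - 8*s - 2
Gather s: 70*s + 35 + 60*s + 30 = 130*s + 65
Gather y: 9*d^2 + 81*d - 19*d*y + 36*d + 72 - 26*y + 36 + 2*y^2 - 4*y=9*d^2 + 117*d + 2*y^2 + y*(-19*d - 30) + 108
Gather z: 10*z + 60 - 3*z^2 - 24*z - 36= -3*z^2 - 14*z + 24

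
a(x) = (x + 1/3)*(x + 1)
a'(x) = 2*x + 4/3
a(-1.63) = 0.82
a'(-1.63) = -1.93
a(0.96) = 2.53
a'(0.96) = 3.25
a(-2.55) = 3.44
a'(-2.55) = -3.77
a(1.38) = 4.08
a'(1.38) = 4.09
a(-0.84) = -0.08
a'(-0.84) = -0.35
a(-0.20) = 0.11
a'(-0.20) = 0.93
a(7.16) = 61.15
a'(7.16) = 15.65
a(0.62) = 1.54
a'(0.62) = 2.57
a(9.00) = 93.33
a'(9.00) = 19.33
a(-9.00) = 69.33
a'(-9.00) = -16.67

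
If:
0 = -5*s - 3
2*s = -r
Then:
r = 6/5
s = -3/5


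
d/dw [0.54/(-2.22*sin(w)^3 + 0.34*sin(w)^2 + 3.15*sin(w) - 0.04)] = (3.5964*sin(w)^2 - 0.3672*sin(w) - 1.701)*cos(w)/(2.22*sin(w)^3 - 0.34*sin(w)^2 - 3.15*sin(w) + 0.04)^2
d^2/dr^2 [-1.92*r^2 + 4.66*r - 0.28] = -3.84000000000000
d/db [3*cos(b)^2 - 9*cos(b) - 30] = 3*(3 - 2*cos(b))*sin(b)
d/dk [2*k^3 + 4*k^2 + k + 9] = 6*k^2 + 8*k + 1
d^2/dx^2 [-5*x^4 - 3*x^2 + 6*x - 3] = -60*x^2 - 6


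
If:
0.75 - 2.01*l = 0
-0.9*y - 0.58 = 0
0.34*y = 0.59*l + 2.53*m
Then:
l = 0.37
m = -0.17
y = -0.64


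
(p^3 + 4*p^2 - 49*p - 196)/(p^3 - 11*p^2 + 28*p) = (p^2 + 11*p + 28)/(p*(p - 4))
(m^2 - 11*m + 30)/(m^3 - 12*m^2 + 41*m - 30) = 1/(m - 1)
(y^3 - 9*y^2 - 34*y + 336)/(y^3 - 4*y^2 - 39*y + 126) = (y - 8)/(y - 3)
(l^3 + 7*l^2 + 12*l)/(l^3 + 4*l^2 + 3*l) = (l + 4)/(l + 1)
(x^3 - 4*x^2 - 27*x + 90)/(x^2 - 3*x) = x - 1 - 30/x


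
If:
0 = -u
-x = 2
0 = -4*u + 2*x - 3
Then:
No Solution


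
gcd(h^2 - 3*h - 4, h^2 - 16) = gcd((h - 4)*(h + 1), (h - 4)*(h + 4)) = h - 4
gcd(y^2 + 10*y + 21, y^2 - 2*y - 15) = y + 3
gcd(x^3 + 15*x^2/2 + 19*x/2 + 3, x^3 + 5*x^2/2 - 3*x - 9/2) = x + 1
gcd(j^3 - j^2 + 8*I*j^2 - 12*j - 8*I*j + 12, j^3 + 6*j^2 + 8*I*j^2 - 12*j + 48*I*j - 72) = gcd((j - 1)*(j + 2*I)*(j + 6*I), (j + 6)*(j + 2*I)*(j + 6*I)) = j^2 + 8*I*j - 12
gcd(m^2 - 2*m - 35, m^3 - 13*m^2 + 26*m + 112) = m - 7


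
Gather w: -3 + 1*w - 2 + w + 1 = 2*w - 4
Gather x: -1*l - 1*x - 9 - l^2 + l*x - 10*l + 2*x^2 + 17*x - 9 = -l^2 - 11*l + 2*x^2 + x*(l + 16) - 18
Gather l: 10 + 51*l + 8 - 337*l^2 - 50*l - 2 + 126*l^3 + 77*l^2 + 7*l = 126*l^3 - 260*l^2 + 8*l + 16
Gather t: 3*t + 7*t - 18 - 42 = 10*t - 60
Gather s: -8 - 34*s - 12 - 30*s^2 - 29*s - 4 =-30*s^2 - 63*s - 24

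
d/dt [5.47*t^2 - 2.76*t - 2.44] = 10.94*t - 2.76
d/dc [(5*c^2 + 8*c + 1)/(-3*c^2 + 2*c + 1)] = 2*(17*c^2 + 8*c + 3)/(9*c^4 - 12*c^3 - 2*c^2 + 4*c + 1)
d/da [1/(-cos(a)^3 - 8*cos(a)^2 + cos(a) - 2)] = (-3*cos(a)^2 - 16*cos(a) + 1)*sin(a)/(sin(a)^2*cos(a) + 8*sin(a)^2 - 10)^2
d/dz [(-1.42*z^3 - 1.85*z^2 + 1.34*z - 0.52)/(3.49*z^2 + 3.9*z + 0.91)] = (-4.9558*z^4 - 11.076*z^3 - 15.7682*z^2 + 0.2626*z + 3.2474)/(12.1801*z^4 + 27.222*z^3 + 21.5618*z^2 + 7.098*z + 0.8281)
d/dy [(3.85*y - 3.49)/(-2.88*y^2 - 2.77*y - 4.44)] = (11.088*y^2 - 20.1024*y - 26.7613)/(8.2944*y^4 + 15.9552*y^3 + 33.2473*y^2 + 24.5976*y + 19.7136)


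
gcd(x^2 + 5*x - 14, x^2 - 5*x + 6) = x - 2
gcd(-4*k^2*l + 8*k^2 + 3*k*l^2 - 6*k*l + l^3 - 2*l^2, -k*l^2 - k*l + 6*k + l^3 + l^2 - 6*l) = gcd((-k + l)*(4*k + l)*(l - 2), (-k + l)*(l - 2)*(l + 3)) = k*l - 2*k - l^2 + 2*l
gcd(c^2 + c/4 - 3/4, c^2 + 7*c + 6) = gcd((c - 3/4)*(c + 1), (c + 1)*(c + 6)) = c + 1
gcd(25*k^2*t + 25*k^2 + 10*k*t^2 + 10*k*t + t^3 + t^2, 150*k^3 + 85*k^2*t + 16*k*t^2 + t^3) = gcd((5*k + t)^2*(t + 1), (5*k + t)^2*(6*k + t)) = 25*k^2 + 10*k*t + t^2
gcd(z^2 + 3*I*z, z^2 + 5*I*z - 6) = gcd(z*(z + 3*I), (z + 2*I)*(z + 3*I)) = z + 3*I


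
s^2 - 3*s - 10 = (s - 5)*(s + 2)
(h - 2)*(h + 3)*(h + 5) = h^3 + 6*h^2 - h - 30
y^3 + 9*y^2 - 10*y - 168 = (y - 4)*(y + 6)*(y + 7)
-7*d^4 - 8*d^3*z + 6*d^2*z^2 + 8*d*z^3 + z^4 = (-d + z)*(d + z)^2*(7*d + z)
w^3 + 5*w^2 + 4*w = w*(w + 1)*(w + 4)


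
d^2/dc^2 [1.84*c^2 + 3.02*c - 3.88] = 3.68000000000000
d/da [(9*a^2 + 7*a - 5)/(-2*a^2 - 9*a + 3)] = (-67*a^2 + 34*a - 24)/(4*a^4 + 36*a^3 + 69*a^2 - 54*a + 9)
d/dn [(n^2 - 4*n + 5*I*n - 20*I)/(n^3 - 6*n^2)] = (-n^3 + n^2*(8 - 10*I) + 6*n*(-4 + 15*I) - 240*I)/(n^3*(n^2 - 12*n + 36))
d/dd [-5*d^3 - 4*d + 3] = -15*d^2 - 4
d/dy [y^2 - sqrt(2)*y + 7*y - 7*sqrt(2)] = 2*y - sqrt(2) + 7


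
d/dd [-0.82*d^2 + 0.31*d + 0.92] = 0.31 - 1.64*d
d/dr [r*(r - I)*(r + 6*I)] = 3*r^2 + 10*I*r + 6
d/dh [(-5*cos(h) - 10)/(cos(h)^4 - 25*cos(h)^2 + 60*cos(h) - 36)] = 5*(-3*(1 - cos(2*h))^2/4 + 94*cos(h) + 19*cos(2*h)/2 - 2*cos(3*h) - 287/2)*sin(h)/(cos(h)^4 - 25*cos(h)^2 + 60*cos(h) - 36)^2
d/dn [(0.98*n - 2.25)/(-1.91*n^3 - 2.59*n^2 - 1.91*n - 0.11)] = (3.7436*n^3 - 10.3543*n^2 - 11.655*n - 4.4053)/(3.6481*n^6 + 9.8938*n^5 + 14.0043*n^4 + 10.314*n^3 + 4.2179*n^2 + 0.4202*n + 0.0121)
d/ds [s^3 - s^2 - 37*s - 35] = 3*s^2 - 2*s - 37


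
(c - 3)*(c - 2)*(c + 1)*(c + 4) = c^4 - 15*c^2 + 10*c + 24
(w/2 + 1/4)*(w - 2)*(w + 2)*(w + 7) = w^4/2 + 15*w^3/4 - w^2/4 - 15*w - 7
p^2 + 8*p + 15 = (p + 3)*(p + 5)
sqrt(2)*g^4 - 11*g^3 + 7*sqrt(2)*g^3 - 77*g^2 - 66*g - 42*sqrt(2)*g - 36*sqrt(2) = (g + 1)*(g + 6)*(g - 6*sqrt(2))*(sqrt(2)*g + 1)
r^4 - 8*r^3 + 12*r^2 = r^2*(r - 6)*(r - 2)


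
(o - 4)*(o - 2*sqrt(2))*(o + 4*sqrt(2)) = o^3 - 4*o^2 + 2*sqrt(2)*o^2 - 16*o - 8*sqrt(2)*o + 64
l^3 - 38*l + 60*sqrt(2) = (l - 3*sqrt(2))*(l - 2*sqrt(2))*(l + 5*sqrt(2))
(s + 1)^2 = s^2 + 2*s + 1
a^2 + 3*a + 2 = (a + 1)*(a + 2)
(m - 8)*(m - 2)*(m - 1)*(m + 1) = m^4 - 10*m^3 + 15*m^2 + 10*m - 16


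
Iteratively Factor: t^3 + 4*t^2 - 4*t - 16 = (t - 2)*(t^2 + 6*t + 8) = (t - 2)*(t + 4)*(t + 2)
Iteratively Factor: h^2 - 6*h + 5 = (h - 1)*(h - 5)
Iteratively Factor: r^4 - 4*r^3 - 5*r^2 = (r + 1)*(r^3 - 5*r^2) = r*(r + 1)*(r^2 - 5*r) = r*(r - 5)*(r + 1)*(r)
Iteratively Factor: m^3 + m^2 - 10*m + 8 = (m + 4)*(m^2 - 3*m + 2) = (m - 1)*(m + 4)*(m - 2)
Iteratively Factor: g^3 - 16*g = (g + 4)*(g^2 - 4*g) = (g - 4)*(g + 4)*(g)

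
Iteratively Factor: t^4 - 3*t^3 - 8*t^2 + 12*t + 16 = (t - 4)*(t^3 + t^2 - 4*t - 4) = (t - 4)*(t - 2)*(t^2 + 3*t + 2) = (t - 4)*(t - 2)*(t + 2)*(t + 1)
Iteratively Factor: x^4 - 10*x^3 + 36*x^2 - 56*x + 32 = (x - 2)*(x^3 - 8*x^2 + 20*x - 16) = (x - 2)^2*(x^2 - 6*x + 8) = (x - 4)*(x - 2)^2*(x - 2)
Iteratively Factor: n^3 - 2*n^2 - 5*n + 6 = (n - 1)*(n^2 - n - 6) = (n - 3)*(n - 1)*(n + 2)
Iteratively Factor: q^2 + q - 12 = (q - 3)*(q + 4)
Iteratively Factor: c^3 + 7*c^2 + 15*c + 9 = (c + 1)*(c^2 + 6*c + 9) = (c + 1)*(c + 3)*(c + 3)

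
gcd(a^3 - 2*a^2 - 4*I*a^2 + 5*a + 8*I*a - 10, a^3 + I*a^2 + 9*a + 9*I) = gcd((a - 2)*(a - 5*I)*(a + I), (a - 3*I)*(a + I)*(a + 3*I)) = a + I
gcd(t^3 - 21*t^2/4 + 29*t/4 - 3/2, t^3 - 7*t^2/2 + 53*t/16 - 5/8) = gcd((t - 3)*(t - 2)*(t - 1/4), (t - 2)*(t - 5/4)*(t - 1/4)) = t^2 - 9*t/4 + 1/2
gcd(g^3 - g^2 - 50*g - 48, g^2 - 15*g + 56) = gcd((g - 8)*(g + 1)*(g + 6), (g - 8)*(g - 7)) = g - 8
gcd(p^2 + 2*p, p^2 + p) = p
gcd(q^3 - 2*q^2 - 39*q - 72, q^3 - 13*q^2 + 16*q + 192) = q^2 - 5*q - 24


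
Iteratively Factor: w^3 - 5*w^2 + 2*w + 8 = (w - 4)*(w^2 - w - 2) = (w - 4)*(w + 1)*(w - 2)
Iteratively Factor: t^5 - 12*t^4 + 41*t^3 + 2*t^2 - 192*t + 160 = (t + 2)*(t^4 - 14*t^3 + 69*t^2 - 136*t + 80) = (t - 4)*(t + 2)*(t^3 - 10*t^2 + 29*t - 20) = (t - 5)*(t - 4)*(t + 2)*(t^2 - 5*t + 4) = (t - 5)*(t - 4)*(t - 1)*(t + 2)*(t - 4)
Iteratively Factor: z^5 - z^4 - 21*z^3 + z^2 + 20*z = (z)*(z^4 - z^3 - 21*z^2 + z + 20) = z*(z - 1)*(z^3 - 21*z - 20) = z*(z - 1)*(z + 4)*(z^2 - 4*z - 5) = z*(z - 5)*(z - 1)*(z + 4)*(z + 1)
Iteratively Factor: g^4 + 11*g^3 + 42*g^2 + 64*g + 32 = (g + 2)*(g^3 + 9*g^2 + 24*g + 16) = (g + 2)*(g + 4)*(g^2 + 5*g + 4) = (g + 1)*(g + 2)*(g + 4)*(g + 4)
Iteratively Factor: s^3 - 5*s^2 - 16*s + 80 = (s - 4)*(s^2 - s - 20) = (s - 5)*(s - 4)*(s + 4)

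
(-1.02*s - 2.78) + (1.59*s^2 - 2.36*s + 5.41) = 1.59*s^2 - 3.38*s + 2.63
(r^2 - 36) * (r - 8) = r^3 - 8*r^2 - 36*r + 288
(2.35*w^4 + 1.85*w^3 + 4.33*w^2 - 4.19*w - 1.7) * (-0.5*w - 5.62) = -1.175*w^5 - 14.132*w^4 - 12.562*w^3 - 22.2396*w^2 + 24.3978*w + 9.554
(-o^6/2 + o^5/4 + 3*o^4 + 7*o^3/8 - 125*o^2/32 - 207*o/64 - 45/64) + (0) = -o^6/2 + o^5/4 + 3*o^4 + 7*o^3/8 - 125*o^2/32 - 207*o/64 - 45/64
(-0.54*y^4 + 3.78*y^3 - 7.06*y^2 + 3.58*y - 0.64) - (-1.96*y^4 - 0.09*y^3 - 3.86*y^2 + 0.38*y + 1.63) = 1.42*y^4 + 3.87*y^3 - 3.2*y^2 + 3.2*y - 2.27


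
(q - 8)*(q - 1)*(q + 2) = q^3 - 7*q^2 - 10*q + 16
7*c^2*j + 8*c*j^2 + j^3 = j*(c + j)*(7*c + j)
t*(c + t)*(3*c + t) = 3*c^2*t + 4*c*t^2 + t^3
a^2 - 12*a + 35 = (a - 7)*(a - 5)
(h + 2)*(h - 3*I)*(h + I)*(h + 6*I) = h^4 + 2*h^3 + 4*I*h^3 + 15*h^2 + 8*I*h^2 + 30*h + 18*I*h + 36*I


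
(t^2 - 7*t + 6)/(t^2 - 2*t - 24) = (t - 1)/(t + 4)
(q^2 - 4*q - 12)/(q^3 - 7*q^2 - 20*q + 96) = (q^2 - 4*q - 12)/(q^3 - 7*q^2 - 20*q + 96)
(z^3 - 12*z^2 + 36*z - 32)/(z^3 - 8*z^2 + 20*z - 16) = (z - 8)/(z - 4)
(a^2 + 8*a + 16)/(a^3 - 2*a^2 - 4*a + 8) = (a^2 + 8*a + 16)/(a^3 - 2*a^2 - 4*a + 8)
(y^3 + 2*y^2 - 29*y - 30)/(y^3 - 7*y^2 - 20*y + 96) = (y^3 + 2*y^2 - 29*y - 30)/(y^3 - 7*y^2 - 20*y + 96)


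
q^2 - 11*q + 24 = (q - 8)*(q - 3)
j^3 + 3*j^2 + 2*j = j*(j + 1)*(j + 2)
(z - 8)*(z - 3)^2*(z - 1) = z^4 - 15*z^3 + 71*z^2 - 129*z + 72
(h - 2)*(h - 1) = h^2 - 3*h + 2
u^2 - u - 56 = (u - 8)*(u + 7)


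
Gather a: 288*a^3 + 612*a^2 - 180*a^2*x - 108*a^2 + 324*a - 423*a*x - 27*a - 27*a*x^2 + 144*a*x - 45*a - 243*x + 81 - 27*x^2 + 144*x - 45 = 288*a^3 + a^2*(504 - 180*x) + a*(-27*x^2 - 279*x + 252) - 27*x^2 - 99*x + 36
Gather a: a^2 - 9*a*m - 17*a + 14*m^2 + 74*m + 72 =a^2 + a*(-9*m - 17) + 14*m^2 + 74*m + 72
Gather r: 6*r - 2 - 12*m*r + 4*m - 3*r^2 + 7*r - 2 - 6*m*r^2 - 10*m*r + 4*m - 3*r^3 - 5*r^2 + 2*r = 8*m - 3*r^3 + r^2*(-6*m - 8) + r*(15 - 22*m) - 4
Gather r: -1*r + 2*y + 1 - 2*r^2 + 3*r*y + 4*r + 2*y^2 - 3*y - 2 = -2*r^2 + r*(3*y + 3) + 2*y^2 - y - 1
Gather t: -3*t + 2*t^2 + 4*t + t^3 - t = t^3 + 2*t^2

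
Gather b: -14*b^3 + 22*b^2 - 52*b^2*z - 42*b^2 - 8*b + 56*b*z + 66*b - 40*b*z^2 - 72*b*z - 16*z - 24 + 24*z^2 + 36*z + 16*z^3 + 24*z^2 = -14*b^3 + b^2*(-52*z - 20) + b*(-40*z^2 - 16*z + 58) + 16*z^3 + 48*z^2 + 20*z - 24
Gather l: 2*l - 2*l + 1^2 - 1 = 0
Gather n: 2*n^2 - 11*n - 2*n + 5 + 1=2*n^2 - 13*n + 6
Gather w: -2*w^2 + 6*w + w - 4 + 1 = -2*w^2 + 7*w - 3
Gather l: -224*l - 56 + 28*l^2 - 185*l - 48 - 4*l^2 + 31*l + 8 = 24*l^2 - 378*l - 96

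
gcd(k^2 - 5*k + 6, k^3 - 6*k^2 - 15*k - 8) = 1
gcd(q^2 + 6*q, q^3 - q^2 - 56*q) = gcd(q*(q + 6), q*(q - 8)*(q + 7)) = q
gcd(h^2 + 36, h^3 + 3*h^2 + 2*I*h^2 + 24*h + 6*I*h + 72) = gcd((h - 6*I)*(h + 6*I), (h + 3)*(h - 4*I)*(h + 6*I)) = h + 6*I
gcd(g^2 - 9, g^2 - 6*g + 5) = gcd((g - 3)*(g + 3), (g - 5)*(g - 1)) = 1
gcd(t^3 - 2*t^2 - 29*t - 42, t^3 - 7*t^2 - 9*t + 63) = t^2 - 4*t - 21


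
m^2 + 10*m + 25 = (m + 5)^2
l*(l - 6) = l^2 - 6*l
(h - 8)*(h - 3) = h^2 - 11*h + 24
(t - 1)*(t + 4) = t^2 + 3*t - 4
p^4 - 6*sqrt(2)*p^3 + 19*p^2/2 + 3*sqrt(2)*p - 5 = (p - 5*sqrt(2))*(p - sqrt(2))*(p - sqrt(2)/2)*(p + sqrt(2)/2)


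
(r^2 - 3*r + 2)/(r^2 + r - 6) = (r - 1)/(r + 3)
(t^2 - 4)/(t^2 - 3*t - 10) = (t - 2)/(t - 5)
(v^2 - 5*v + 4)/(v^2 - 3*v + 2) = (v - 4)/(v - 2)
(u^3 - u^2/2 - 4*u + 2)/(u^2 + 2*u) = u - 5/2 + 1/u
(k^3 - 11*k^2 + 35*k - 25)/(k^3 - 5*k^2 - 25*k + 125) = (k - 1)/(k + 5)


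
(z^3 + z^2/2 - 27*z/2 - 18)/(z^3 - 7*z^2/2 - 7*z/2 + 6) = (z + 3)/(z - 1)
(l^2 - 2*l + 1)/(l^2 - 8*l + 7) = (l - 1)/(l - 7)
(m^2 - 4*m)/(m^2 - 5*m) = (m - 4)/(m - 5)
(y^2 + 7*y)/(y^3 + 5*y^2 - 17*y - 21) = y/(y^2 - 2*y - 3)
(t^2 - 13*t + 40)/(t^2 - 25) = (t - 8)/(t + 5)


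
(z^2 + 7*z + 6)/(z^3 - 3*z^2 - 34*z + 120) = (z + 1)/(z^2 - 9*z + 20)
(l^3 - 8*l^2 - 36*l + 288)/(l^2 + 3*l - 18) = (l^2 - 14*l + 48)/(l - 3)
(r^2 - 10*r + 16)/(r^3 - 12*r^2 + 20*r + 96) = (r - 2)/(r^2 - 4*r - 12)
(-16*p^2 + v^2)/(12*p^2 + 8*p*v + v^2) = (-16*p^2 + v^2)/(12*p^2 + 8*p*v + v^2)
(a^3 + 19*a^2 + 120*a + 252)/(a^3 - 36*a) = (a^2 + 13*a + 42)/(a*(a - 6))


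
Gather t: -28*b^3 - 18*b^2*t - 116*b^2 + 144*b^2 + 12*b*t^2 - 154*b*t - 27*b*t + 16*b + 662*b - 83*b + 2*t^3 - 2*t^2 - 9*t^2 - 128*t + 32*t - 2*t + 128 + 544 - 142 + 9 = -28*b^3 + 28*b^2 + 595*b + 2*t^3 + t^2*(12*b - 11) + t*(-18*b^2 - 181*b - 98) + 539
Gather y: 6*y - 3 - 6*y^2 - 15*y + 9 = -6*y^2 - 9*y + 6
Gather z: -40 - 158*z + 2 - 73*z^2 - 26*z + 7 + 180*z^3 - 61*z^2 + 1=180*z^3 - 134*z^2 - 184*z - 30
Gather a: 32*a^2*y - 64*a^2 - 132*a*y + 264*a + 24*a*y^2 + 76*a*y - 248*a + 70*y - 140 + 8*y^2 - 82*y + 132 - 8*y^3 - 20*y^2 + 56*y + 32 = a^2*(32*y - 64) + a*(24*y^2 - 56*y + 16) - 8*y^3 - 12*y^2 + 44*y + 24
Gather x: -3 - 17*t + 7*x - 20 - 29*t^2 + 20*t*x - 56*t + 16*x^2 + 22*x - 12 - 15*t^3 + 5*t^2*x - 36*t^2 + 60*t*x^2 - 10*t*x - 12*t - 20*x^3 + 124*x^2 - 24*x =-15*t^3 - 65*t^2 - 85*t - 20*x^3 + x^2*(60*t + 140) + x*(5*t^2 + 10*t + 5) - 35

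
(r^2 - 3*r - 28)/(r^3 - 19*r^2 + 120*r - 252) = (r + 4)/(r^2 - 12*r + 36)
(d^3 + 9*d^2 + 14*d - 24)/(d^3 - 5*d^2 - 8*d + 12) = (d^2 + 10*d + 24)/(d^2 - 4*d - 12)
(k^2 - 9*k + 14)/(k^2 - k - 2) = (k - 7)/(k + 1)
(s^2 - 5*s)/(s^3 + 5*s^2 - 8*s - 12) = s*(s - 5)/(s^3 + 5*s^2 - 8*s - 12)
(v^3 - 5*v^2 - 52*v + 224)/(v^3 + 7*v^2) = 1 - 12/v + 32/v^2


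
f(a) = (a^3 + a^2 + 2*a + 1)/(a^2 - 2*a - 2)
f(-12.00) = -9.68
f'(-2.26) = 0.56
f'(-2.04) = 0.51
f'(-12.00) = 0.95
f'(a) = (2 - 2*a)*(a^3 + a^2 + 2*a + 1)/(a^2 - 2*a - 2)^2 + (3*a^2 + 2*a + 2)/(a^2 - 2*a - 2) = (a^4 - 4*a^3 - 10*a^2 - 6*a - 2)/(a^4 - 4*a^3 + 8*a + 4)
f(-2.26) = -1.31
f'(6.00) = 0.07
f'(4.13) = -4.07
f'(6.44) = 0.28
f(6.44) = 12.12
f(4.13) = 14.24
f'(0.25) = -0.70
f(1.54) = -3.73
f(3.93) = 15.22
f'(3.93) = -5.91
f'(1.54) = -5.99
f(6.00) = 12.05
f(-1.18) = -0.92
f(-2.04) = -1.19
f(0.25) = -0.65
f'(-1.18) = -0.11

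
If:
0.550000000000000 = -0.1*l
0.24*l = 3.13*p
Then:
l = -5.50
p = -0.42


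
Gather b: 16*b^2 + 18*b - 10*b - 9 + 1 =16*b^2 + 8*b - 8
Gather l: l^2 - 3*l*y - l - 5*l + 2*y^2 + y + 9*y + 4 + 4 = l^2 + l*(-3*y - 6) + 2*y^2 + 10*y + 8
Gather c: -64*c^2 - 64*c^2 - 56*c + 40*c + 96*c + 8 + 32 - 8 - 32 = -128*c^2 + 80*c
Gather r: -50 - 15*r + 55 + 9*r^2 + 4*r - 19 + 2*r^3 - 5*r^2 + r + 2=2*r^3 + 4*r^2 - 10*r - 12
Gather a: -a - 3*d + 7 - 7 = -a - 3*d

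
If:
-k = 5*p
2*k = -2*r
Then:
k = -r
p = r/5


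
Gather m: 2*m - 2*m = 0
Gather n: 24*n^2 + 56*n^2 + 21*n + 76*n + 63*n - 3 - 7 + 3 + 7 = 80*n^2 + 160*n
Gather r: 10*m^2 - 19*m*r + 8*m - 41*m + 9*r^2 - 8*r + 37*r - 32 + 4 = 10*m^2 - 33*m + 9*r^2 + r*(29 - 19*m) - 28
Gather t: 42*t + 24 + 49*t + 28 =91*t + 52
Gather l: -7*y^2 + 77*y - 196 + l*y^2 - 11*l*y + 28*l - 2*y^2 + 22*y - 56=l*(y^2 - 11*y + 28) - 9*y^2 + 99*y - 252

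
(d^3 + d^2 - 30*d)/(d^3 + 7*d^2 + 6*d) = (d - 5)/(d + 1)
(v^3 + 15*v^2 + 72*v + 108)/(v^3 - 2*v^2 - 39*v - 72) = (v^2 + 12*v + 36)/(v^2 - 5*v - 24)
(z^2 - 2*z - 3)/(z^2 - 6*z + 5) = (z^2 - 2*z - 3)/(z^2 - 6*z + 5)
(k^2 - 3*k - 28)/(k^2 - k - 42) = (k + 4)/(k + 6)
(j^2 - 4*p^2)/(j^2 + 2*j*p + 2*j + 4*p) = (j - 2*p)/(j + 2)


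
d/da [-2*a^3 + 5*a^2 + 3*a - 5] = -6*a^2 + 10*a + 3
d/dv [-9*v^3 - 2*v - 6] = -27*v^2 - 2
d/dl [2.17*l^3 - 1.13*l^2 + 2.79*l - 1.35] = 6.51*l^2 - 2.26*l + 2.79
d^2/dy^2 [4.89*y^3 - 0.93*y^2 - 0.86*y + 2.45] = 29.34*y - 1.86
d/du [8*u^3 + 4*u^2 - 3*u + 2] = 24*u^2 + 8*u - 3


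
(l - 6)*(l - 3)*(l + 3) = l^3 - 6*l^2 - 9*l + 54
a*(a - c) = a^2 - a*c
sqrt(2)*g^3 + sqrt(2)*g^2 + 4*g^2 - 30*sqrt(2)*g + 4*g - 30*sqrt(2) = (g - 3*sqrt(2))*(g + 5*sqrt(2))*(sqrt(2)*g + sqrt(2))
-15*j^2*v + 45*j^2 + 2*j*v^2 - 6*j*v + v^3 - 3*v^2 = (-3*j + v)*(5*j + v)*(v - 3)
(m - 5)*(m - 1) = m^2 - 6*m + 5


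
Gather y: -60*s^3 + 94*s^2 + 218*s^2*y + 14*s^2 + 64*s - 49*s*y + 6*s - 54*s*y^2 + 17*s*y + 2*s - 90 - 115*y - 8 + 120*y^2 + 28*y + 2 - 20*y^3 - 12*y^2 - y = -60*s^3 + 108*s^2 + 72*s - 20*y^3 + y^2*(108 - 54*s) + y*(218*s^2 - 32*s - 88) - 96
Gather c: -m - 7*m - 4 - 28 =-8*m - 32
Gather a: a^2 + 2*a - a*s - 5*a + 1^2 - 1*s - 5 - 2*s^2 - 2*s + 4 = a^2 + a*(-s - 3) - 2*s^2 - 3*s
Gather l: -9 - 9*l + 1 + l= -8*l - 8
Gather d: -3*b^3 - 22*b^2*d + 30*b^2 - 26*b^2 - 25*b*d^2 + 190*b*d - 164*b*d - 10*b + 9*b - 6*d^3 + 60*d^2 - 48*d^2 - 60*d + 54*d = -3*b^3 + 4*b^2 - b - 6*d^3 + d^2*(12 - 25*b) + d*(-22*b^2 + 26*b - 6)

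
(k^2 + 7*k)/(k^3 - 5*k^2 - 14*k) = (k + 7)/(k^2 - 5*k - 14)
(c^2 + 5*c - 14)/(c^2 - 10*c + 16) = (c + 7)/(c - 8)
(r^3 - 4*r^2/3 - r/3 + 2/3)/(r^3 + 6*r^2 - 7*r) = (3*r^2 - r - 2)/(3*r*(r + 7))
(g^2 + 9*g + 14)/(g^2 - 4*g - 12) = (g + 7)/(g - 6)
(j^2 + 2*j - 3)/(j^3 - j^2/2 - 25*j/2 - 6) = 2*(j - 1)/(2*j^2 - 7*j - 4)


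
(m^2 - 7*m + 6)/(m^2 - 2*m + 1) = (m - 6)/(m - 1)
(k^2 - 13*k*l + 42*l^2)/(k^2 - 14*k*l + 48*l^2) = (k - 7*l)/(k - 8*l)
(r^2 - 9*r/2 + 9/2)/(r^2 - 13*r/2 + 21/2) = (2*r - 3)/(2*r - 7)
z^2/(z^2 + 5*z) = z/(z + 5)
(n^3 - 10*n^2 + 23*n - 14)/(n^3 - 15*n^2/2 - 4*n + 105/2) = 2*(n^2 - 3*n + 2)/(2*n^2 - n - 15)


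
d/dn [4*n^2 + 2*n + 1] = 8*n + 2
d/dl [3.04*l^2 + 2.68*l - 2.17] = 6.08*l + 2.68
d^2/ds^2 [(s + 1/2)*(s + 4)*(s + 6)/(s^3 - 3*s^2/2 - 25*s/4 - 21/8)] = 24*(64*s^3 + 468*s^2 + 72*s + 771)/(64*s^6 - 384*s^5 - 240*s^4 + 3520*s^3 + 1260*s^2 - 10584*s - 9261)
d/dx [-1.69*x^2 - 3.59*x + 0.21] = -3.38*x - 3.59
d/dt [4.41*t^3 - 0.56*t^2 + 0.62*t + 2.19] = 13.23*t^2 - 1.12*t + 0.62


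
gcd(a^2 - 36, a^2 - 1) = 1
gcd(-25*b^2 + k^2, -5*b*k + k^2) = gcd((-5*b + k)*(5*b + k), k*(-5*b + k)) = 5*b - k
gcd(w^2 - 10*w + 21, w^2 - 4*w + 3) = w - 3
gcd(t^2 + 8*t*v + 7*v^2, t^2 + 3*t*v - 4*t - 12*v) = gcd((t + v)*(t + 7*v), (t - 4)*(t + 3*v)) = 1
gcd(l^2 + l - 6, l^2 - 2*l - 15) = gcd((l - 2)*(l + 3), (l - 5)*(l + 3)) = l + 3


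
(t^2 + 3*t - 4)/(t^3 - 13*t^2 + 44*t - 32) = (t + 4)/(t^2 - 12*t + 32)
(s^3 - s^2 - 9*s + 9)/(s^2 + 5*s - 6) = (s^2 - 9)/(s + 6)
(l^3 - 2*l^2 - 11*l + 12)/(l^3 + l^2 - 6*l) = (l^2 - 5*l + 4)/(l*(l - 2))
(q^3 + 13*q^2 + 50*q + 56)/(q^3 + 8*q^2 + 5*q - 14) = (q + 4)/(q - 1)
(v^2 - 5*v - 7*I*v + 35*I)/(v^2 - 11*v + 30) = (v - 7*I)/(v - 6)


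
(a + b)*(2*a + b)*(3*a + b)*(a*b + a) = 6*a^4*b + 6*a^4 + 11*a^3*b^2 + 11*a^3*b + 6*a^2*b^3 + 6*a^2*b^2 + a*b^4 + a*b^3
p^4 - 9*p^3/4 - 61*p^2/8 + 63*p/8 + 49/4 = (p - 7/2)*(p - 7/4)*(p + 1)*(p + 2)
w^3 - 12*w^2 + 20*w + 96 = (w - 8)*(w - 6)*(w + 2)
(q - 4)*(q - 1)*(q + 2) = q^3 - 3*q^2 - 6*q + 8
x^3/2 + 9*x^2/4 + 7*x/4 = x*(x/2 + 1/2)*(x + 7/2)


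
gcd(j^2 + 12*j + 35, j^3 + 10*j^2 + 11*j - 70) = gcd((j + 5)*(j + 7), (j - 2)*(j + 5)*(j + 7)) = j^2 + 12*j + 35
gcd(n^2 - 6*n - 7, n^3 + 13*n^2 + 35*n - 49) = 1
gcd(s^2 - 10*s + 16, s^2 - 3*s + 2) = s - 2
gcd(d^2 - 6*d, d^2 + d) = d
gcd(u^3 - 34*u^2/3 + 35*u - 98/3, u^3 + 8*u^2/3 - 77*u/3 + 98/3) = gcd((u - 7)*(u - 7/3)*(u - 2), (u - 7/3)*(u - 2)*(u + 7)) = u^2 - 13*u/3 + 14/3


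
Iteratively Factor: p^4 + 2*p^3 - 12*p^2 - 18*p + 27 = (p + 3)*(p^3 - p^2 - 9*p + 9) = (p + 3)^2*(p^2 - 4*p + 3) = (p - 1)*(p + 3)^2*(p - 3)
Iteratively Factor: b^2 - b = (b)*(b - 1)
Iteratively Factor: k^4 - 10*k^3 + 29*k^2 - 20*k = (k - 4)*(k^3 - 6*k^2 + 5*k) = k*(k - 4)*(k^2 - 6*k + 5) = k*(k - 5)*(k - 4)*(k - 1)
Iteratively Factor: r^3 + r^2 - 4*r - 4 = (r + 2)*(r^2 - r - 2) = (r - 2)*(r + 2)*(r + 1)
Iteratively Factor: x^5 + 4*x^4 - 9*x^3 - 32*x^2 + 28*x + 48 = (x - 2)*(x^4 + 6*x^3 + 3*x^2 - 26*x - 24) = (x - 2)^2*(x^3 + 8*x^2 + 19*x + 12) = (x - 2)^2*(x + 3)*(x^2 + 5*x + 4) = (x - 2)^2*(x + 1)*(x + 3)*(x + 4)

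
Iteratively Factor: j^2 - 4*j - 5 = (j - 5)*(j + 1)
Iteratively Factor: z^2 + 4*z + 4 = (z + 2)*(z + 2)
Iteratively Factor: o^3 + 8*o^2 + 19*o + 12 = (o + 3)*(o^2 + 5*o + 4) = (o + 1)*(o + 3)*(o + 4)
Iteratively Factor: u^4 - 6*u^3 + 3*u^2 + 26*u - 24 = (u - 4)*(u^3 - 2*u^2 - 5*u + 6) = (u - 4)*(u - 1)*(u^2 - u - 6) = (u - 4)*(u - 1)*(u + 2)*(u - 3)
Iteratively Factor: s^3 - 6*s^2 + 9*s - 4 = (s - 4)*(s^2 - 2*s + 1) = (s - 4)*(s - 1)*(s - 1)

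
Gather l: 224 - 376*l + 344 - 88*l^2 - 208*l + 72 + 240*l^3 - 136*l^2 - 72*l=240*l^3 - 224*l^2 - 656*l + 640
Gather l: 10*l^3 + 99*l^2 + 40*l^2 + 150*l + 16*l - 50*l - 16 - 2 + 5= 10*l^3 + 139*l^2 + 116*l - 13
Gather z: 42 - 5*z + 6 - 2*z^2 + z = -2*z^2 - 4*z + 48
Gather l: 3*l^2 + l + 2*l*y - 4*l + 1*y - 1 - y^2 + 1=3*l^2 + l*(2*y - 3) - y^2 + y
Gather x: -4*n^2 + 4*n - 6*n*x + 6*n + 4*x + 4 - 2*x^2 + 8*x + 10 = -4*n^2 + 10*n - 2*x^2 + x*(12 - 6*n) + 14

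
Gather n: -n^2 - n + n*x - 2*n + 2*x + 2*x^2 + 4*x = -n^2 + n*(x - 3) + 2*x^2 + 6*x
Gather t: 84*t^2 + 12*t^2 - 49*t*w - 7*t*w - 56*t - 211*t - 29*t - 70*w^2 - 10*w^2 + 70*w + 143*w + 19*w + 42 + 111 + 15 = 96*t^2 + t*(-56*w - 296) - 80*w^2 + 232*w + 168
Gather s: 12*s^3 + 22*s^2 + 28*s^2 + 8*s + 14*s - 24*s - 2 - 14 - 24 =12*s^3 + 50*s^2 - 2*s - 40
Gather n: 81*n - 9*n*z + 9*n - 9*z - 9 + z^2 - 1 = n*(90 - 9*z) + z^2 - 9*z - 10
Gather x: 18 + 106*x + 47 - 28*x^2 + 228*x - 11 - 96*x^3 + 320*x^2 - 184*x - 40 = -96*x^3 + 292*x^2 + 150*x + 14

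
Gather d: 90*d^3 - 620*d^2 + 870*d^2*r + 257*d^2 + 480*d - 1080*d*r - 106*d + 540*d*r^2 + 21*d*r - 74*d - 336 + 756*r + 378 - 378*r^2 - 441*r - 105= 90*d^3 + d^2*(870*r - 363) + d*(540*r^2 - 1059*r + 300) - 378*r^2 + 315*r - 63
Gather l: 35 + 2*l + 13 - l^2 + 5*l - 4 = -l^2 + 7*l + 44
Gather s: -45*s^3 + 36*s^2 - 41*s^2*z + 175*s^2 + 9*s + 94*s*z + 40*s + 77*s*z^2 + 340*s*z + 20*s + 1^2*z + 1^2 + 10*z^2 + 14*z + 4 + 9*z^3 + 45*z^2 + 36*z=-45*s^3 + s^2*(211 - 41*z) + s*(77*z^2 + 434*z + 69) + 9*z^3 + 55*z^2 + 51*z + 5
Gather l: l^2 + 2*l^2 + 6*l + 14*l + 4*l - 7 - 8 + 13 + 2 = 3*l^2 + 24*l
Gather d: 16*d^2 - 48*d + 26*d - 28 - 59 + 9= 16*d^2 - 22*d - 78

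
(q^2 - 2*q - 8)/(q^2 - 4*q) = (q + 2)/q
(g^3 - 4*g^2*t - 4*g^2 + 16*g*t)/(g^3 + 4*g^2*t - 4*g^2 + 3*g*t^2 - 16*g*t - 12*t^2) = g*(g - 4*t)/(g^2 + 4*g*t + 3*t^2)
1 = 1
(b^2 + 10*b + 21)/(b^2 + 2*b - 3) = (b + 7)/(b - 1)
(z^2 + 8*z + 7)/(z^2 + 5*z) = (z^2 + 8*z + 7)/(z*(z + 5))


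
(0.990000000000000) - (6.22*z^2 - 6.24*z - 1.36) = -6.22*z^2 + 6.24*z + 2.35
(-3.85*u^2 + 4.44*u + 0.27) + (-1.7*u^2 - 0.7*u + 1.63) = -5.55*u^2 + 3.74*u + 1.9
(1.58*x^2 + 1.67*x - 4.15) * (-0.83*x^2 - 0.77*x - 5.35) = -1.3114*x^4 - 2.6027*x^3 - 6.2944*x^2 - 5.739*x + 22.2025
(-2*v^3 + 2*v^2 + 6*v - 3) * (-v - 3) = 2*v^4 + 4*v^3 - 12*v^2 - 15*v + 9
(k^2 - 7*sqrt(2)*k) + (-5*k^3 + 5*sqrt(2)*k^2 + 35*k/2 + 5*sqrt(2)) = -5*k^3 + k^2 + 5*sqrt(2)*k^2 - 7*sqrt(2)*k + 35*k/2 + 5*sqrt(2)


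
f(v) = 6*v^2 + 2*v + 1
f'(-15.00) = -178.00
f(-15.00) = 1321.00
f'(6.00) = 74.00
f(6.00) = 229.00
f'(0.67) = 10.04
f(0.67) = 5.03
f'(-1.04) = -10.48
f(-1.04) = 5.41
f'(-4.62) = -53.44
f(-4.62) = 119.83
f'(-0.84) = -8.08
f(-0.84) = 3.55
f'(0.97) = 13.64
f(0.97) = 8.59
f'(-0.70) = -6.40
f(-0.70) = 2.54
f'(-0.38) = -2.56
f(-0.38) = 1.11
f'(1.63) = 21.56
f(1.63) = 20.20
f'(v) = 12*v + 2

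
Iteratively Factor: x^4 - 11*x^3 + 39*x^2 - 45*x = (x - 3)*(x^3 - 8*x^2 + 15*x) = (x - 3)^2*(x^2 - 5*x) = x*(x - 3)^2*(x - 5)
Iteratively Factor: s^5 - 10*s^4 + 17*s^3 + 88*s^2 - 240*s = (s - 4)*(s^4 - 6*s^3 - 7*s^2 + 60*s) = s*(s - 4)*(s^3 - 6*s^2 - 7*s + 60) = s*(s - 5)*(s - 4)*(s^2 - s - 12) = s*(s - 5)*(s - 4)*(s + 3)*(s - 4)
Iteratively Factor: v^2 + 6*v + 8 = (v + 4)*(v + 2)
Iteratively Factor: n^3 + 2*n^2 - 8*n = (n - 2)*(n^2 + 4*n) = n*(n - 2)*(n + 4)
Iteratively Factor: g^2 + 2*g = (g)*(g + 2)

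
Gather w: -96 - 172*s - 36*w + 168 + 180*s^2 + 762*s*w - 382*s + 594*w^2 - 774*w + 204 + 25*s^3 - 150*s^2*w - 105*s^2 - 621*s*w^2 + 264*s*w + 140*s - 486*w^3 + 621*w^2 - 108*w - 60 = 25*s^3 + 75*s^2 - 414*s - 486*w^3 + w^2*(1215 - 621*s) + w*(-150*s^2 + 1026*s - 918) + 216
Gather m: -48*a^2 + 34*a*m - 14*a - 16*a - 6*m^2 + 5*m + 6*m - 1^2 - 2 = -48*a^2 - 30*a - 6*m^2 + m*(34*a + 11) - 3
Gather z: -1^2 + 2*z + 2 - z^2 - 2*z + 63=64 - z^2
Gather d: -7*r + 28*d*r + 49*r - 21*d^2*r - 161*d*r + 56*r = -21*d^2*r - 133*d*r + 98*r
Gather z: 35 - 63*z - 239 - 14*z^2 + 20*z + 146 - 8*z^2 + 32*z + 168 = -22*z^2 - 11*z + 110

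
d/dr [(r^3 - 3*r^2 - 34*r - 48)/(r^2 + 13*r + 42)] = (r^4 + 26*r^3 + 121*r^2 - 156*r - 804)/(r^4 + 26*r^3 + 253*r^2 + 1092*r + 1764)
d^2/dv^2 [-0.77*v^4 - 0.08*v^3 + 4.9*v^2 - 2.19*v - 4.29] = -9.24*v^2 - 0.48*v + 9.8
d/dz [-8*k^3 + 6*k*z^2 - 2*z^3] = 6*z*(2*k - z)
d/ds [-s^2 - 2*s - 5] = -2*s - 2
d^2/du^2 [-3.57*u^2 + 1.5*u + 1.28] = -7.14000000000000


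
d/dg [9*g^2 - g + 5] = 18*g - 1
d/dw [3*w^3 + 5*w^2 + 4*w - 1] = 9*w^2 + 10*w + 4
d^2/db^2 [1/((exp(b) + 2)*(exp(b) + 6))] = 4*(exp(3*b) + 6*exp(2*b) + 4*exp(b) - 24)*exp(b)/(exp(6*b) + 24*exp(5*b) + 228*exp(4*b) + 1088*exp(3*b) + 2736*exp(2*b) + 3456*exp(b) + 1728)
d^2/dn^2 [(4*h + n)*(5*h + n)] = 2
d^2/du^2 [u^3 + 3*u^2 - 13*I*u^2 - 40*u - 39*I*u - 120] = 6*u + 6 - 26*I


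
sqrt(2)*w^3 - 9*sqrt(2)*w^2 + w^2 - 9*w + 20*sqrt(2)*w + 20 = (w - 5)*(w - 4)*(sqrt(2)*w + 1)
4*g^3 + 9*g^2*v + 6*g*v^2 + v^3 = (g + v)^2*(4*g + v)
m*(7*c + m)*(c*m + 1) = 7*c^2*m^2 + c*m^3 + 7*c*m + m^2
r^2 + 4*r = r*(r + 4)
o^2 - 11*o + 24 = (o - 8)*(o - 3)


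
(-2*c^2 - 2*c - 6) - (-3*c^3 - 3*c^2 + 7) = 3*c^3 + c^2 - 2*c - 13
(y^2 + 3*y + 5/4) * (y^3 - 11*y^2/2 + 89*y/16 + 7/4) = y^5 - 5*y^4/2 - 155*y^3/16 + 185*y^2/16 + 781*y/64 + 35/16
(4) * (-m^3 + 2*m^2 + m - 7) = -4*m^3 + 8*m^2 + 4*m - 28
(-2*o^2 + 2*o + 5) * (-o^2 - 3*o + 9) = 2*o^4 + 4*o^3 - 29*o^2 + 3*o + 45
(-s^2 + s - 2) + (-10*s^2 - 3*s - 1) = -11*s^2 - 2*s - 3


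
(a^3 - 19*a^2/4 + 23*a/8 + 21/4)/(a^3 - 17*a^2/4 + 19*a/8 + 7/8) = (4*a^2 - 5*a - 6)/(4*a^2 - 3*a - 1)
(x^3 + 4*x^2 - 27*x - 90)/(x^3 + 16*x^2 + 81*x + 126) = (x - 5)/(x + 7)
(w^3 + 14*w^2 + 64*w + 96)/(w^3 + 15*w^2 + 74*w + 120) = (w + 4)/(w + 5)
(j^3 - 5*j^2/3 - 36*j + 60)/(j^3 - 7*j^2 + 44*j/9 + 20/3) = 3*(j + 6)/(3*j + 2)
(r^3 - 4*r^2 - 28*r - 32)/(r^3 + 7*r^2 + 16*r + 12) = (r - 8)/(r + 3)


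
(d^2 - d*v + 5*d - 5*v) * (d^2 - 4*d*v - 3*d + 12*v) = d^4 - 5*d^3*v + 2*d^3 + 4*d^2*v^2 - 10*d^2*v - 15*d^2 + 8*d*v^2 + 75*d*v - 60*v^2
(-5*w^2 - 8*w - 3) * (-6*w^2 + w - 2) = 30*w^4 + 43*w^3 + 20*w^2 + 13*w + 6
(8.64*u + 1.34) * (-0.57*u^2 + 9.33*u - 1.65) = -4.9248*u^3 + 79.8474*u^2 - 1.7538*u - 2.211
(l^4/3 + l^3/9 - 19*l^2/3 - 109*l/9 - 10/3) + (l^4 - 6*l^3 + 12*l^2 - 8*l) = 4*l^4/3 - 53*l^3/9 + 17*l^2/3 - 181*l/9 - 10/3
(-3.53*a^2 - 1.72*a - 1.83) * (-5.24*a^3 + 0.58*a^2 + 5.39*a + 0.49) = 18.4972*a^5 + 6.9654*a^4 - 10.4351*a^3 - 12.0619*a^2 - 10.7065*a - 0.8967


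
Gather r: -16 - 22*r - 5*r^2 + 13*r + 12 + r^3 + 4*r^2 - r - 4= r^3 - r^2 - 10*r - 8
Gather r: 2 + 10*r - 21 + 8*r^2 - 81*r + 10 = 8*r^2 - 71*r - 9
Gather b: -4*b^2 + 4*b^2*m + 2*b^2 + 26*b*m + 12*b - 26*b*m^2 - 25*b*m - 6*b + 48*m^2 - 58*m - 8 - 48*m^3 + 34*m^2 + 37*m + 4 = b^2*(4*m - 2) + b*(-26*m^2 + m + 6) - 48*m^3 + 82*m^2 - 21*m - 4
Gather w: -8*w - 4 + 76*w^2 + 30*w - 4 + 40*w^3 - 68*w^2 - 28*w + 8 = 40*w^3 + 8*w^2 - 6*w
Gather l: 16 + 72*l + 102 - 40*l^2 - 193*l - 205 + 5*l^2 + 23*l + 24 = -35*l^2 - 98*l - 63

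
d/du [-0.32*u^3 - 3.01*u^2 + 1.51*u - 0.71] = -0.96*u^2 - 6.02*u + 1.51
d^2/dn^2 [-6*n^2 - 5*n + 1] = -12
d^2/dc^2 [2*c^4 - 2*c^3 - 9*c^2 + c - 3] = 24*c^2 - 12*c - 18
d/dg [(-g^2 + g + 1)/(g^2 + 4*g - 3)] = (-5*g^2 + 4*g - 7)/(g^4 + 8*g^3 + 10*g^2 - 24*g + 9)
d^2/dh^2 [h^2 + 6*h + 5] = 2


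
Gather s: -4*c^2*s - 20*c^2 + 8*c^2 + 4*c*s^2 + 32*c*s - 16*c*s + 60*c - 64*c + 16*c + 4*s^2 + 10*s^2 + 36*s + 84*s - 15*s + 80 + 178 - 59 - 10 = -12*c^2 + 12*c + s^2*(4*c + 14) + s*(-4*c^2 + 16*c + 105) + 189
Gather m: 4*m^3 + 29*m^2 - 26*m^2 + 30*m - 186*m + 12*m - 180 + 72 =4*m^3 + 3*m^2 - 144*m - 108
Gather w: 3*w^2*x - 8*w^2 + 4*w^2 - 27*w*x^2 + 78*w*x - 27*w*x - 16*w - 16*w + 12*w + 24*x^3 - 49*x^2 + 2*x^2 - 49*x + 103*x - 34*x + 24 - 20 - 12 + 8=w^2*(3*x - 4) + w*(-27*x^2 + 51*x - 20) + 24*x^3 - 47*x^2 + 20*x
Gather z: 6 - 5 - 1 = 0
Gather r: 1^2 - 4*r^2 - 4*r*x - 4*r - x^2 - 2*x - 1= -4*r^2 + r*(-4*x - 4) - x^2 - 2*x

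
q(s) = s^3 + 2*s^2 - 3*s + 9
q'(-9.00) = 204.00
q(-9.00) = -531.00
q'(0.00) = -3.00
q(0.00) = 9.00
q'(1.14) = 5.46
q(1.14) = 9.66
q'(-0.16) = -3.56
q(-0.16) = 9.53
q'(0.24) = -1.87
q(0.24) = 8.41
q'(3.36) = 44.31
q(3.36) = 59.43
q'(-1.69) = -1.19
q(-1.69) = 14.96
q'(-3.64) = 22.19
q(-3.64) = -1.81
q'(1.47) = 9.36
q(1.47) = 12.09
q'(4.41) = 72.98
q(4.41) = 120.43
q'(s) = 3*s^2 + 4*s - 3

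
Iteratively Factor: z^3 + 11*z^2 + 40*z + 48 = (z + 3)*(z^2 + 8*z + 16) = (z + 3)*(z + 4)*(z + 4)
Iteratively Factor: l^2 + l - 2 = (l - 1)*(l + 2)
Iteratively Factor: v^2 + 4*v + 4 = (v + 2)*(v + 2)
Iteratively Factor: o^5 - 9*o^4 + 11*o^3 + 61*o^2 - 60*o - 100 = (o - 5)*(o^4 - 4*o^3 - 9*o^2 + 16*o + 20) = (o - 5)*(o + 1)*(o^3 - 5*o^2 - 4*o + 20) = (o - 5)*(o + 1)*(o + 2)*(o^2 - 7*o + 10) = (o - 5)*(o - 2)*(o + 1)*(o + 2)*(o - 5)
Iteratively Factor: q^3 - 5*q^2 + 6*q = (q - 2)*(q^2 - 3*q) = q*(q - 2)*(q - 3)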